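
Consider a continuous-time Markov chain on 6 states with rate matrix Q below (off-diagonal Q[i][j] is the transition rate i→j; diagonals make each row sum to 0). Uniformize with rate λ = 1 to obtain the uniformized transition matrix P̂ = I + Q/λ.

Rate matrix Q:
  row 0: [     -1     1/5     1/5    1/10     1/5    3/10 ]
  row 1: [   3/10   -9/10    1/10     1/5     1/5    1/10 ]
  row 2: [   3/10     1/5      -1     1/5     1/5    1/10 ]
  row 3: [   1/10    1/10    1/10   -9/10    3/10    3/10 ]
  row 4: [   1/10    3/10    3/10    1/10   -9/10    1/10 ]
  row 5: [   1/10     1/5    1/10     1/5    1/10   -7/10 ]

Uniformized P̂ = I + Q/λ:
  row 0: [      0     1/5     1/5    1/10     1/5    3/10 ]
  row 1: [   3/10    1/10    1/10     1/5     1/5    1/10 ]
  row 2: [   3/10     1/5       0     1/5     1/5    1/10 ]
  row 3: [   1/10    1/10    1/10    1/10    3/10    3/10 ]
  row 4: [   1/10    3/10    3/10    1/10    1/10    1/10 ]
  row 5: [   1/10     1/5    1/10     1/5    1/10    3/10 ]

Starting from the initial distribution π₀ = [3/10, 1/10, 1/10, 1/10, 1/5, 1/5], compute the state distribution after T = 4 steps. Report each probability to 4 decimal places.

t=0: π = [0.3000, 0.1000, 0.1000, 0.1000, 0.2000, 0.2000]
t=1: π = [0.1100, 0.2000, 0.1600, 0.1400, 0.1700, 0.2200]
t=2: π = [0.1610, 0.1830, 0.1290, 0.1580, 0.1750, 0.1940]
t=3: π = [0.1463, 0.1834, 0.1382, 0.1506, 0.1789, 0.2026]
t=4: π = [0.1497, 0.1845, 0.1366, 0.1524, 0.1769, 0.1999]

π = [0.1497, 0.1845, 0.1366, 0.1524, 0.1769, 0.1999]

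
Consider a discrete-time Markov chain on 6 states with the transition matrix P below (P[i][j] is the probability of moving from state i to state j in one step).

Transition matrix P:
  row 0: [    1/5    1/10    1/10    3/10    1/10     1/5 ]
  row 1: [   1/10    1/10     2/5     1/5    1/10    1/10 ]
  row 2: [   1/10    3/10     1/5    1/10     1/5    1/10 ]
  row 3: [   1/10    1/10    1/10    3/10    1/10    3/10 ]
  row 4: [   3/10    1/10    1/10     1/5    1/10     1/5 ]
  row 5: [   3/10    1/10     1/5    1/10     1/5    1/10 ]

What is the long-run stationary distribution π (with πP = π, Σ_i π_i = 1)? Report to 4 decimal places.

π = [0.1793, 0.1351, 0.1753, 0.2035, 0.1347, 0.1721]

Balance equations π_j = Σ_i π_i·P[i][j]:
  π_0 = 1/5·π_0 + 1/10·π_1 + 1/10·π_2 + 1/10·π_3 + 3/10·π_4 + 3/10·π_5
  π_1 = 1/10·π_0 + 1/10·π_1 + 3/10·π_2 + 1/10·π_3 + 1/10·π_4 + 1/10·π_5
  π_2 = 1/10·π_0 + 2/5·π_1 + 1/5·π_2 + 1/10·π_3 + 1/10·π_4 + 1/5·π_5
  π_3 = 3/10·π_0 + 1/5·π_1 + 1/10·π_2 + 3/10·π_3 + 1/5·π_4 + 1/10·π_5
  π_4 = 1/10·π_0 + 1/10·π_1 + 1/5·π_2 + 1/10·π_3 + 1/10·π_4 + 1/5·π_5
  normalize: π_0 + π_1 + π_2 + π_3 + π_4 + π_5 = 1
Solving the linear system gives exactly π = [8570/47797, 6455/47797, 16753/95594, 9729/47797, 6440/47797, 16453/95594].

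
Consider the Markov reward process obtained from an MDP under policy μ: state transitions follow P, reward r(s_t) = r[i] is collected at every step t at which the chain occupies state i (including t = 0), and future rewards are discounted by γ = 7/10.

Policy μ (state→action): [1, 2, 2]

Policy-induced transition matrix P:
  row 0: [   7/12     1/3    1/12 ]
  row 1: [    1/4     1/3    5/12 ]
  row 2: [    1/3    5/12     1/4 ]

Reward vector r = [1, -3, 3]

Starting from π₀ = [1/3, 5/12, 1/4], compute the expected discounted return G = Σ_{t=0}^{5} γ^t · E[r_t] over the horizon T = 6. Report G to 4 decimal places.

t=0: π = [0.3333, 0.4167, 0.2500], E[r] = -0.1667, γ^t·E[r] = -0.166667, running G = -0.166667
t=1: π = [0.3819, 0.3542, 0.2639], E[r] = 0.1111, γ^t·E[r] = 0.077778, running G = -0.088889
t=2: π = [0.3993, 0.3553, 0.2454], E[r] = 0.0694, γ^t·E[r] = 0.034028, running G = -0.054861
t=3: π = [0.4035, 0.3538, 0.2427], E[r] = 0.0702, γ^t·E[r] = 0.024084, running G = -0.030777
t=4: π = [0.4047, 0.3536, 0.2417], E[r] = 0.0692, γ^t·E[r] = 0.016612, running G = -0.014165
t=5: π = [0.4051, 0.3535, 0.2415], E[r] = 0.0690, γ^t·E[r] = 0.011603, running G = -0.002562

G = -0.0026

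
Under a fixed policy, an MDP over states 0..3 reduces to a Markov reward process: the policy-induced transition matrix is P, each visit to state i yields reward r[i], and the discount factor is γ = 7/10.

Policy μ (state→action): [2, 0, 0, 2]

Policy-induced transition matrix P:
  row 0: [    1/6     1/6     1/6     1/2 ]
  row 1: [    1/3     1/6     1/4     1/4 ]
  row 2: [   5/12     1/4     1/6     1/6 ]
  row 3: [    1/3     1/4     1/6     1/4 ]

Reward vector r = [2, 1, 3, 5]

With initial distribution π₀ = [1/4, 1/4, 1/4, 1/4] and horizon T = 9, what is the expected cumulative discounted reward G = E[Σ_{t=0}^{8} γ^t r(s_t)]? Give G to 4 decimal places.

G = 9.1056

t=0: π = [0.2500, 0.2500, 0.2500, 0.2500], E[r] = 2.7500, γ^t·E[r] = 2.750000, running G = 2.750000
t=1: π = [0.3125, 0.2083, 0.1875, 0.2917], E[r] = 2.8542, γ^t·E[r] = 1.997917, running G = 4.747917
t=2: π = [0.2969, 0.2066, 0.1840, 0.3125], E[r] = 2.9149, γ^t·E[r] = 1.428316, running G = 6.176233
t=3: π = [0.2992, 0.2080, 0.1839, 0.3089], E[r] = 2.9025, γ^t·E[r] = 0.995554, running G = 7.171786
t=4: π = [0.2988, 0.2077, 0.1840, 0.3095], E[r] = 2.9047, γ^t·E[r] = 0.697417, running G = 7.869203
t=5: π = [0.2989, 0.2078, 0.1840, 0.3094], E[r] = 2.9043, γ^t·E[r] = 0.488122, running G = 8.357326
t=6: π = [0.2989, 0.2078, 0.1840, 0.3094], E[r] = 2.9044, γ^t·E[r] = 0.341695, running G = 8.699021
t=7: π = [0.2989, 0.2078, 0.1840, 0.3094], E[r] = 2.9043, γ^t·E[r] = 0.239185, running G = 8.938206
t=8: π = [0.2989, 0.2078, 0.1840, 0.3094], E[r] = 2.9043, γ^t·E[r] = 0.167430, running G = 9.105636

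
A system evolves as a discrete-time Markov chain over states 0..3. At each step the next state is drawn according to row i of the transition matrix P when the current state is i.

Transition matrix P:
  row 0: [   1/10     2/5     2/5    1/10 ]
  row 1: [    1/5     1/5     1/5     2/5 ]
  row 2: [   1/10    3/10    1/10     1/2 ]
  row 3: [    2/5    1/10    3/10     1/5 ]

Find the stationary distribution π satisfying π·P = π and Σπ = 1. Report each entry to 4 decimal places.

π = [0.2139, 0.2375, 0.2480, 0.3005]

Balance equations π_j = Σ_i π_i·P[i][j]:
  π_0 = 1/10·π_0 + 1/5·π_1 + 1/10·π_2 + 2/5·π_3
  π_1 = 2/5·π_0 + 1/5·π_1 + 3/10·π_2 + 1/10·π_3
  π_2 = 2/5·π_0 + 1/5·π_1 + 1/10·π_2 + 3/10·π_3
  normalize: π_0 + π_1 + π_2 + π_3 = 1
Solving the linear system gives exactly π = [163/762, 181/762, 63/254, 229/762].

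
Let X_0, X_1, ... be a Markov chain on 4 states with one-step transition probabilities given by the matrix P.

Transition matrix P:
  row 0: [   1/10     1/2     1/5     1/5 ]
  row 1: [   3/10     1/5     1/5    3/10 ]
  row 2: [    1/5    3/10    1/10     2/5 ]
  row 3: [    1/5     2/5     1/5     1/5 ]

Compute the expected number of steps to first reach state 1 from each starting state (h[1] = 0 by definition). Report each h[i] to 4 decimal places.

h = [2.2727, 0.0000, 2.7273, 2.5000]

First-step conditioning: h[1] = 0; for i ≠ 1, h[i] = 1 + Σ_k P[i][k]·h[k].
  h[0] = 1 + 1/10·h[0] + 1/5·h[2] + 1/5·h[3]
  h[2] = 1 + 1/5·h[0] + 1/10·h[2] + 2/5·h[3]
  h[3] = 1 + 1/5·h[0] + 1/5·h[2] + 1/5·h[3]
Solving the 3×3 linear system over states ≠ 1 gives exactly h = [25/11, 0, 30/11, 5/2] (h[1] = 0 is the target).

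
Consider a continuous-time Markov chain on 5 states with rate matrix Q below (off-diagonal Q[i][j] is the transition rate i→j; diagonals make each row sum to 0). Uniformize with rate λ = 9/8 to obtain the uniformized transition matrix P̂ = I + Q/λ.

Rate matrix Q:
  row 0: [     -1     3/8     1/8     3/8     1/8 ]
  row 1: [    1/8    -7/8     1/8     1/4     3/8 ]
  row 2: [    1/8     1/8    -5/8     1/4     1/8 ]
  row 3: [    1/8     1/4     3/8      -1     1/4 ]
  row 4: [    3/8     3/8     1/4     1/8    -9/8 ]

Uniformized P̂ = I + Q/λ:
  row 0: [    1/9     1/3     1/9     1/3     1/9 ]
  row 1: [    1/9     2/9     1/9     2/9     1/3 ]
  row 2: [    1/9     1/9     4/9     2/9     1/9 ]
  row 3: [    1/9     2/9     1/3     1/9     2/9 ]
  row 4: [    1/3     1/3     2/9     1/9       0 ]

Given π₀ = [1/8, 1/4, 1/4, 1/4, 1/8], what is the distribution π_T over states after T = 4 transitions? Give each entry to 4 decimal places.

t=0: π = [0.1250, 0.2500, 0.2500, 0.2500, 0.1250]
t=1: π = [0.1389, 0.2222, 0.2639, 0.1944, 0.1806]
t=2: π = [0.1512, 0.2284, 0.2623, 0.1960, 0.1620]
t=3: π = [0.1471, 0.2279, 0.2601, 0.1992, 0.1656]
t=4: π = [0.1479, 0.2281, 0.2605, 0.1980, 0.1655]

π = [0.1479, 0.2281, 0.2605, 0.1980, 0.1655]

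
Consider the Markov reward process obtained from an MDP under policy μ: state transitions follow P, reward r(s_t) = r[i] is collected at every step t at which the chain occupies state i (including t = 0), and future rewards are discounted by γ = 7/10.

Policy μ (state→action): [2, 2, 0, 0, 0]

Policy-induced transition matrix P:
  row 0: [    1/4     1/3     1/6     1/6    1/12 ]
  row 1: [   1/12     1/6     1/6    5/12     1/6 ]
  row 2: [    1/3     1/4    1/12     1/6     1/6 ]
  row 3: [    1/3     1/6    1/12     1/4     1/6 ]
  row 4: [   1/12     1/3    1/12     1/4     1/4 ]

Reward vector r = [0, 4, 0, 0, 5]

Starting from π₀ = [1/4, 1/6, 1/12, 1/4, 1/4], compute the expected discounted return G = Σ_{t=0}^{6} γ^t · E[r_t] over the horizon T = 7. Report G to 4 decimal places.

t=0: π = [0.2500, 0.1667, 0.0833, 0.2500, 0.2500], E[r] = 1.9167, γ^t·E[r] = 1.916667, running G = 1.916667
t=1: π = [0.2083, 0.2569, 0.1181, 0.2500, 0.1667], E[r] = 1.8611, γ^t·E[r] = 1.302778, running G = 3.219444
t=2: π = [0.2101, 0.2390, 0.1221, 0.2656, 0.1632], E[r] = 1.7720, γ^t·E[r] = 0.868275, running G = 4.087720
t=3: π = [0.2153, 0.2391, 0.1208, 0.2622, 0.1628], E[r] = 1.7700, γ^t·E[r] = 0.607115, running G = 4.694835
t=4: π = [0.2149, 0.2397, 0.1212, 0.2618, 0.1623], E[r] = 1.7704, γ^t·E[r] = 0.425072, running G = 5.119906
t=5: π = [0.2149, 0.2396, 0.1212, 0.2619, 0.1623], E[r] = 1.7699, γ^t·E[r] = 0.297475, running G = 5.417382
t=6: π = [0.2149, 0.2396, 0.1212, 0.2619, 0.1623], E[r] = 1.7699, γ^t·E[r] = 0.208232, running G = 5.625613

G = 5.6256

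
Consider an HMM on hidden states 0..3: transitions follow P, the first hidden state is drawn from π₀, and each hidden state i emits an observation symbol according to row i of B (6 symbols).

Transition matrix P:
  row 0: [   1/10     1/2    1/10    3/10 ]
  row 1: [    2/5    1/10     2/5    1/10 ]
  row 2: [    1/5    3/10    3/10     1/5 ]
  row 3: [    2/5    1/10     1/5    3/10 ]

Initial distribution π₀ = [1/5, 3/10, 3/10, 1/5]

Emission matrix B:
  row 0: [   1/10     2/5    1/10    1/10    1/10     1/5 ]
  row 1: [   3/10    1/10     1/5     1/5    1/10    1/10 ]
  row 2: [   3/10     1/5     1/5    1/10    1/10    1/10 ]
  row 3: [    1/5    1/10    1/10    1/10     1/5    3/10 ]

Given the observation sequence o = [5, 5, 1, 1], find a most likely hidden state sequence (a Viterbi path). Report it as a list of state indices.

path = [3, 3, 0, 1]

t=0: δ = [4.000e-02, 3.000e-02, 3.000e-02, 6.000e-02]  (obs o_0=5)
t=1: δ = [4.800e-03, 2.000e-03, 1.200e-03, 5.400e-03]  ψ = [3, 0, 1, 3]  (obs o_1=5)
t=2: δ = [8.640e-04, 2.400e-04, 2.160e-04, 1.620e-04]  ψ = [3, 0, 3, 3]  (obs o_2=1)
t=3: δ = [3.840e-05, 4.320e-05, 1.920e-05, 2.592e-05]  ψ = [1, 0, 1, 0]  (obs o_3=1)
backtrack: best end state = 1; path = [3, 3, 0, 1]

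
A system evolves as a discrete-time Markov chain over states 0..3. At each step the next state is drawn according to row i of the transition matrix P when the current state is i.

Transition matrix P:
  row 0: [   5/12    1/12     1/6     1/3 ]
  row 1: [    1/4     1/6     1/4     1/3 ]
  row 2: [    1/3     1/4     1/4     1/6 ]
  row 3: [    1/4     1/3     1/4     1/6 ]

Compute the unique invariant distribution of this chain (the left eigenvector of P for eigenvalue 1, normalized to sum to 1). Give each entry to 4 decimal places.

Balance equations π_j = Σ_i π_i·P[i][j]:
  π_0 = 5/12·π_0 + 1/4·π_1 + 1/3·π_2 + 1/4·π_3
  π_1 = 1/12·π_0 + 1/6·π_1 + 1/4·π_2 + 1/3·π_3
  π_2 = 1/6·π_0 + 1/4·π_1 + 1/4·π_2 + 1/4·π_3
  normalize: π_0 + π_1 + π_2 + π_3 = 1
Solving the linear system gives exactly π = [39/121, 170/847, 27/121, 215/847].

π = [0.3223, 0.2007, 0.2231, 0.2538]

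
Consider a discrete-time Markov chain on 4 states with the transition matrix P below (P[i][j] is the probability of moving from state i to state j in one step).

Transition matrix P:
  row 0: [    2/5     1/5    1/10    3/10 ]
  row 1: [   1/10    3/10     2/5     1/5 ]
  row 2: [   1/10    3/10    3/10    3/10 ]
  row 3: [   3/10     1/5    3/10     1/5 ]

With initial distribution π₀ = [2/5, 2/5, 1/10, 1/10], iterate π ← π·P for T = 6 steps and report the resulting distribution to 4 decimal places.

π = [0.2143, 0.2536, 0.2825, 0.2497]

t=0: π = [0.4000, 0.4000, 0.1000, 0.1000]
t=1: π = [0.2400, 0.2500, 0.2600, 0.2500]
t=2: π = [0.2220, 0.2510, 0.2770, 0.2500]
t=3: π = [0.2166, 0.2528, 0.2807, 0.2499]
t=4: π = [0.2150, 0.2534, 0.2820, 0.2497]
t=5: π = [0.2144, 0.2535, 0.2823, 0.2497]
t=6: π = [0.2143, 0.2536, 0.2825, 0.2497]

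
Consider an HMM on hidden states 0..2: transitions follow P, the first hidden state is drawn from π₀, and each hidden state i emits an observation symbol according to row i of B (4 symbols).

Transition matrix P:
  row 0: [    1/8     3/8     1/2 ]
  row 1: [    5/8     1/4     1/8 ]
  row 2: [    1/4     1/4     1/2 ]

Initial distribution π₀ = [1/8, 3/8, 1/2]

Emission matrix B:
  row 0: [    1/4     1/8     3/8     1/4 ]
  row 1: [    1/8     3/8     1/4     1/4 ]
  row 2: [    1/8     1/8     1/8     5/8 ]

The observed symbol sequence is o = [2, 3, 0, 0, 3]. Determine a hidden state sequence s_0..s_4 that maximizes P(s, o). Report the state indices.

t=0: δ = [4.688e-02, 9.375e-02, 6.250e-02]  (obs o_0=2)
t=1: δ = [1.465e-02, 5.859e-03, 1.953e-02]  ψ = [1, 1, 2]  (obs o_1=3)
t=2: δ = [1.221e-03, 6.866e-04, 1.221e-03]  ψ = [2, 0, 2]  (obs o_2=0)
t=3: δ = [1.073e-04, 5.722e-05, 7.629e-05]  ψ = [1, 0, 0]  (obs o_3=0)
t=4: δ = [8.941e-06, 1.006e-05, 3.353e-05]  ψ = [1, 0, 0]  (obs o_4=3)
backtrack: best end state = 2; path = [1, 0, 1, 0, 2]

path = [1, 0, 1, 0, 2]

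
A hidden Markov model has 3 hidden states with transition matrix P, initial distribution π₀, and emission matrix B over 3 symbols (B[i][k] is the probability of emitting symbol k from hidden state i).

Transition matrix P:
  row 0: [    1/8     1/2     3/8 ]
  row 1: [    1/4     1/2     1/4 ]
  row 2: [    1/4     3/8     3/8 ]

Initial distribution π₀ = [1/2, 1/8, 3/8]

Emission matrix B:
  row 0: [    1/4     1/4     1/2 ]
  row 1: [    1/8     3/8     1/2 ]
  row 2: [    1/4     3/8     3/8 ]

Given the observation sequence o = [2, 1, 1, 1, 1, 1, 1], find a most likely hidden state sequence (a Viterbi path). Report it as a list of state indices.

t=0: δ = [2.500e-01, 6.250e-02, 1.406e-01]  (obs o_0=2)
t=1: δ = [8.789e-03, 4.688e-02, 3.516e-02]  ψ = [2, 0, 0]  (obs o_1=1)
t=2: δ = [2.930e-03, 8.789e-03, 4.944e-03]  ψ = [1, 1, 2]  (obs o_2=1)
t=3: δ = [5.493e-04, 1.648e-03, 8.240e-04]  ψ = [1, 1, 1]  (obs o_3=1)
t=4: δ = [1.030e-04, 3.090e-04, 1.545e-04]  ψ = [1, 1, 1]  (obs o_4=1)
t=5: δ = [1.931e-05, 5.794e-05, 2.897e-05]  ψ = [1, 1, 1]  (obs o_5=1)
t=6: δ = [3.621e-06, 1.086e-05, 5.431e-06]  ψ = [1, 1, 1]  (obs o_6=1)
backtrack: best end state = 1; path = [0, 1, 1, 1, 1, 1, 1]

path = [0, 1, 1, 1, 1, 1, 1]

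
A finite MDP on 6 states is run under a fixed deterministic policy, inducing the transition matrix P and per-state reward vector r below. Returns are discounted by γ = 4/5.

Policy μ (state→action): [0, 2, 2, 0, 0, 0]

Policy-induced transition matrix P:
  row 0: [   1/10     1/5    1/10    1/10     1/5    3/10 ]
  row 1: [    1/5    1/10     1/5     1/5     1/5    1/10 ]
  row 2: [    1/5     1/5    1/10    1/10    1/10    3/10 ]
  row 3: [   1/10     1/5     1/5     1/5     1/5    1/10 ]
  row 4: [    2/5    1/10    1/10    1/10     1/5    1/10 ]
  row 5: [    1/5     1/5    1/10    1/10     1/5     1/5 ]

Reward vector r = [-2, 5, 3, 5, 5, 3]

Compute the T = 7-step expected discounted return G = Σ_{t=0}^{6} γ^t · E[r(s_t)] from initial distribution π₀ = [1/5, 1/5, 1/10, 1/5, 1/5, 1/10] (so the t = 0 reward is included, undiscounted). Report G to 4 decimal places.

t=0: π = [0.2000, 0.2000, 0.1000, 0.2000, 0.2000, 0.1000], E[r] = 3.2000, γ^t·E[r] = 3.200000, running G = 3.200000
t=1: π = [0.2000, 0.1600, 0.1400, 0.1400, 0.1900, 0.1700], E[r] = 2.9800, γ^t·E[r] = 2.384000, running G = 5.584000
t=2: π = [0.2040, 0.1650, 0.1300, 0.1300, 0.1860, 0.1850], E[r] = 2.9420, γ^t·E[r] = 1.882880, running G = 7.466880
t=3: π = [0.2038, 0.1649, 0.1295, 0.1295, 0.1870, 0.1853], E[r] = 2.9438, γ^t·E[r] = 1.507226, running G = 8.974106
t=4: π = [0.2041, 0.1648, 0.1294, 0.1294, 0.1871, 0.1852], E[r] = 2.9423, γ^t·E[r] = 1.205146, running G = 10.179251
t=5: π = [0.2041, 0.1648, 0.1294, 0.1294, 0.1871, 0.1852], E[r] = 2.9423, γ^t·E[r] = 0.964131, running G = 11.143382
t=6: π = [0.2041, 0.1648, 0.1294, 0.1294, 0.1871, 0.1852], E[r] = 2.9423, γ^t·E[r] = 0.771300, running G = 11.914682

G = 11.9147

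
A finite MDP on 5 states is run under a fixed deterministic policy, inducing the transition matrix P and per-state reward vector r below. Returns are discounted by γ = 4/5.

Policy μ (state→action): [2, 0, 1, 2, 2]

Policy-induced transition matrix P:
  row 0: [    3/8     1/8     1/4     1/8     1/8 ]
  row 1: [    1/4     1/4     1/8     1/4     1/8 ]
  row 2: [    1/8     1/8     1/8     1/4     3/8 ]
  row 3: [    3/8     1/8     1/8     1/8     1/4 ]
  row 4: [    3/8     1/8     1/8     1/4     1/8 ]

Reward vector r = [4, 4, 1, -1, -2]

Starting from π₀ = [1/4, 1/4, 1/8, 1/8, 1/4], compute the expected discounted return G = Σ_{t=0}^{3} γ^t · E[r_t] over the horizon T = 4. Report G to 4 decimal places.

t=0: π = [0.2500, 0.2500, 0.1250, 0.1250, 0.2500], E[r] = 1.5000, γ^t·E[r] = 1.500000, running G = 1.500000
t=1: π = [0.3125, 0.1563, 0.1563, 0.2031, 0.1719], E[r] = 1.4844, γ^t·E[r] = 1.187500, running G = 2.687500
t=2: π = [0.3164, 0.1445, 0.1641, 0.1855, 0.1895], E[r] = 1.4434, γ^t·E[r] = 0.923750, running G = 3.611250
t=3: π = [0.3159, 0.1431, 0.1646, 0.1873, 0.1892], E[r] = 1.4348, γ^t·E[r] = 0.734625, running G = 4.345875

G = 4.3459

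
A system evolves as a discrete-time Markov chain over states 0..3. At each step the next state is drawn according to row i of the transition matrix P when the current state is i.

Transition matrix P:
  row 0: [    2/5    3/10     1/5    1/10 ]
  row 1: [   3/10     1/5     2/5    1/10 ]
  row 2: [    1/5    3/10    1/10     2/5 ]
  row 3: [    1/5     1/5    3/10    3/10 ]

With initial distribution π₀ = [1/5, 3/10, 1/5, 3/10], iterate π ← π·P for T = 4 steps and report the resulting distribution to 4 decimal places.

t=0: π = [0.2000, 0.3000, 0.2000, 0.3000]
t=1: π = [0.2700, 0.2400, 0.2700, 0.2200]
t=2: π = [0.2780, 0.2540, 0.2430, 0.2250]
t=3: π = [0.2810, 0.2521, 0.2490, 0.2179]
t=4: π = [0.2814, 0.2530, 0.2473, 0.2183]

π = [0.2814, 0.2530, 0.2473, 0.2183]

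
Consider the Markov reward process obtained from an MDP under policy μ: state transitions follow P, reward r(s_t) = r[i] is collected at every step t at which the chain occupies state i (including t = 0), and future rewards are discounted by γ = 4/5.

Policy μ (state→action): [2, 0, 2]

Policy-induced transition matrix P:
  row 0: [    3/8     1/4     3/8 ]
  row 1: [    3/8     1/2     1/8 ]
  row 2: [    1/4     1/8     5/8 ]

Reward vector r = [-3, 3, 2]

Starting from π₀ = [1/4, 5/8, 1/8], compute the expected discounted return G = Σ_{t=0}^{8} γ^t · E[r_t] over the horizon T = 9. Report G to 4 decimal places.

t=0: π = [0.2500, 0.6250, 0.1250], E[r] = 1.3750, γ^t·E[r] = 1.375000, running G = 1.375000
t=1: π = [0.3594, 0.3906, 0.2500], E[r] = 0.5938, γ^t·E[r] = 0.475000, running G = 1.850000
t=2: π = [0.3438, 0.3164, 0.3398], E[r] = 0.5977, γ^t·E[r] = 0.382500, running G = 2.232500
t=3: π = [0.3325, 0.2866, 0.3809], E[r] = 0.6240, γ^t·E[r] = 0.319500, running G = 2.552000
t=4: π = [0.3274, 0.2740, 0.3986], E[r] = 0.6371, γ^t·E[r] = 0.260950, running G = 2.812950
t=5: π = [0.3252, 0.2687, 0.4061], E[r] = 0.6428, γ^t·E[r] = 0.210630, running G = 3.023580
t=6: π = [0.3242, 0.2664, 0.4094], E[r] = 0.6452, γ^t·E[r] = 0.169145, running G = 3.192725
t=7: π = [0.3238, 0.2654, 0.4107], E[r] = 0.6463, γ^t·E[r] = 0.135535, running G = 3.328260
t=8: π = [0.3237, 0.2650, 0.4113], E[r] = 0.6467, γ^t·E[r] = 0.108503, running G = 3.436763

G = 3.4368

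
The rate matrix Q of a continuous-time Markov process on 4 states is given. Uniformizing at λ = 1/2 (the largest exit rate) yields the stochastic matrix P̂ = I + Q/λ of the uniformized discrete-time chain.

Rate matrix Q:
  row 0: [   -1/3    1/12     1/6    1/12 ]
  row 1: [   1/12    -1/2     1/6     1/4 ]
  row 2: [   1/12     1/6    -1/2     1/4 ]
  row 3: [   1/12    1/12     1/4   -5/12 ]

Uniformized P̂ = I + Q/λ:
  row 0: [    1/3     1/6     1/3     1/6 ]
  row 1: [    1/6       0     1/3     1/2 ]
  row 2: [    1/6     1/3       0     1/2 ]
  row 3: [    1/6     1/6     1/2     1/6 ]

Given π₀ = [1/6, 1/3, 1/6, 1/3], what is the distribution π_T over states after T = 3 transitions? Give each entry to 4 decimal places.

π = [0.1998, 0.1798, 0.2948, 0.3256]

t=0: π = [0.1667, 0.3333, 0.1667, 0.3333]
t=1: π = [0.1944, 0.1389, 0.3333, 0.3333]
t=2: π = [0.1991, 0.1991, 0.2778, 0.3241]
t=3: π = [0.1998, 0.1798, 0.2948, 0.3256]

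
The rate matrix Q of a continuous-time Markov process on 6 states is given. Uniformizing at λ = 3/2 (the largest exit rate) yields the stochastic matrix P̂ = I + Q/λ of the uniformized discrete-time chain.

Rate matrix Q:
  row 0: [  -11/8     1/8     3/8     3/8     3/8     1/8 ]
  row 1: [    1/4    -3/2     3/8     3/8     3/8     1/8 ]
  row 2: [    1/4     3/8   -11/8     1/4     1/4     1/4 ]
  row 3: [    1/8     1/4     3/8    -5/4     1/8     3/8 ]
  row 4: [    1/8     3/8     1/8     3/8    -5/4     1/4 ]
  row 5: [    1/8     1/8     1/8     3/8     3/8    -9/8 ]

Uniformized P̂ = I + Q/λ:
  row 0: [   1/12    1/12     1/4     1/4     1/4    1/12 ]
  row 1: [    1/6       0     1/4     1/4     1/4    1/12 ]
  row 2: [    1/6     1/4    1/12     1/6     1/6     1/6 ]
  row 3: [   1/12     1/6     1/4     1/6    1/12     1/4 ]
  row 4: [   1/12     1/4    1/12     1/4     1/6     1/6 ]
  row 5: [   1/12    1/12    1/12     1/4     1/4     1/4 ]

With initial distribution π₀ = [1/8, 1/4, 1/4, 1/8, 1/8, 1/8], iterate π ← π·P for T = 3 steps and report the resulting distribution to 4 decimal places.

π = [0.1095, 0.1466, 0.1629, 0.2182, 0.1848, 0.1779]

t=0: π = [0.1250, 0.2500, 0.2500, 0.1250, 0.1250, 0.1250]
t=1: π = [0.1250, 0.1354, 0.1667, 0.2188, 0.1979, 0.1563]
t=2: π = [0.1085, 0.1510, 0.1632, 0.2179, 0.1832, 0.1762]
t=3: π = [0.1095, 0.1466, 0.1629, 0.2182, 0.1848, 0.1779]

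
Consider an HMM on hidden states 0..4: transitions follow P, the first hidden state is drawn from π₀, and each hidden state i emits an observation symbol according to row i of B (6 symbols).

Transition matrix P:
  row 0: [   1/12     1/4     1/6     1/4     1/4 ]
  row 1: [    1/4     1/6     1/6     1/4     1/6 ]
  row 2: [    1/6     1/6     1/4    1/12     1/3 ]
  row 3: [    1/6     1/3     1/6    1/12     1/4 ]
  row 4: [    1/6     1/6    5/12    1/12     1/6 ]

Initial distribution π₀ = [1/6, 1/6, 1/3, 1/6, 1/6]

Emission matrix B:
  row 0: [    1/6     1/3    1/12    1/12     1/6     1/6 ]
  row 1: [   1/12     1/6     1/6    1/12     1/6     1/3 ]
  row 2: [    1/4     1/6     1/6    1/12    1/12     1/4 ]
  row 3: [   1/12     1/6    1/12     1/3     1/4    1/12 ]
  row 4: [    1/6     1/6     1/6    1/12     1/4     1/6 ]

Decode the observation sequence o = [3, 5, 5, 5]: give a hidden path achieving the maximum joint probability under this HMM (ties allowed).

path = [3, 1, 0, 1]

t=0: δ = [1.389e-02, 1.389e-02, 2.778e-02, 5.556e-02, 1.389e-02]  (obs o_0=3)
t=1: δ = [1.543e-03, 6.173e-03, 2.315e-03, 3.858e-04, 2.315e-03]  ψ = [3, 3, 3, 3, 3]  (obs o_1=5)
t=2: δ = [2.572e-04, 3.429e-04, 2.572e-04, 1.286e-04, 1.715e-04]  ψ = [1, 1, 1, 1, 1]  (obs o_2=5)
t=3: δ = [1.429e-05, 2.143e-05, 1.786e-05, 7.144e-06, 1.429e-05]  ψ = [1, 0, 4, 1, 2]  (obs o_3=5)
backtrack: best end state = 1; path = [3, 1, 0, 1]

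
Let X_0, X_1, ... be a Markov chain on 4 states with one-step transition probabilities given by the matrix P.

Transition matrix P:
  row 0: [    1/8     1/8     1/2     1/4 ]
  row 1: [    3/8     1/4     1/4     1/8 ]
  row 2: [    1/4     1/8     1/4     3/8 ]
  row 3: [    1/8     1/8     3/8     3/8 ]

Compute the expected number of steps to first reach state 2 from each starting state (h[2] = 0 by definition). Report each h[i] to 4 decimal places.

First-step conditioning: h[2] = 0; for i ≠ 2, h[i] = 1 + Σ_k P[i][k]·h[k].
  h[0] = 1 + 1/8·h[0] + 1/8·h[1] + 1/4·h[3]
  h[1] = 1 + 3/8·h[0] + 1/4·h[1] + 1/8·h[3]
  h[3] = 1 + 1/8·h[0] + 1/8·h[1] + 3/8·h[3]
Solving the 3×3 linear system over states ≠ 2 gives exactly h = [392/169, 496/169, 0, 448/169] (h[2] = 0 is the target).

h = [2.3195, 2.9349, 0.0000, 2.6509]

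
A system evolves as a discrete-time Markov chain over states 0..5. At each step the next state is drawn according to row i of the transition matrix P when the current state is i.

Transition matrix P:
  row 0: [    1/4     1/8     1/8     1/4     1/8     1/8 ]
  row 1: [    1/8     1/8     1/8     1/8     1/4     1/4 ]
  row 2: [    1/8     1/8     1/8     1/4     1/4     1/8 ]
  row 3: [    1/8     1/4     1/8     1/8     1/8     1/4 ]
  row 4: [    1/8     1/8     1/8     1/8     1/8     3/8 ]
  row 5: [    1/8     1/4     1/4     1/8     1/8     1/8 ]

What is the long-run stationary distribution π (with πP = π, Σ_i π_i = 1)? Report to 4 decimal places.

π = [0.1429, 0.1712, 0.1510, 0.1617, 0.1653, 0.2079]

Balance equations π_j = Σ_i π_i·P[i][j]:
  π_0 = 1/4·π_0 + 1/8·π_1 + 1/8·π_2 + 1/8·π_3 + 1/8·π_4 + 1/8·π_5
  π_1 = 1/8·π_0 + 1/8·π_1 + 1/8·π_2 + 1/4·π_3 + 1/8·π_4 + 1/4·π_5
  π_2 = 1/8·π_0 + 1/8·π_1 + 1/8·π_2 + 1/8·π_3 + 1/8·π_4 + 1/4·π_5
  π_3 = 1/4·π_0 + 1/8·π_1 + 1/4·π_2 + 1/8·π_3 + 1/8·π_4 + 1/8·π_5
  π_4 = 1/8·π_0 + 1/4·π_1 + 1/4·π_2 + 1/8·π_3 + 1/8·π_4 + 1/8·π_5
  normalize: π_0 + π_1 + π_2 + π_3 + π_4 + π_5 = 1
Solving the linear system gives exactly π = [1/7, 911/5321, 5624/37247, 6024/37247, 6156/37247, 7745/37247].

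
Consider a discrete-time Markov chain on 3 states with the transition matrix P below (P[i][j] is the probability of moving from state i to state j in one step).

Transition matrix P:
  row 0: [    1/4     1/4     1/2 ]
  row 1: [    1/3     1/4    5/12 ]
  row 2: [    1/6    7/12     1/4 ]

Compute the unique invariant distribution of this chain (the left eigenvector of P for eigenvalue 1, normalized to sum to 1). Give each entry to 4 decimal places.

Balance equations π_j = Σ_i π_i·P[i][j]:
  π_0 = 1/4·π_0 + 1/3·π_1 + 1/6·π_2
  π_1 = 1/4·π_0 + 1/4·π_1 + 7/12·π_2
  normalize: π_0 + π_1 + π_2 = 1
Solving the linear system gives exactly π = [1/4, 3/8, 3/8].

π = [0.2500, 0.3750, 0.3750]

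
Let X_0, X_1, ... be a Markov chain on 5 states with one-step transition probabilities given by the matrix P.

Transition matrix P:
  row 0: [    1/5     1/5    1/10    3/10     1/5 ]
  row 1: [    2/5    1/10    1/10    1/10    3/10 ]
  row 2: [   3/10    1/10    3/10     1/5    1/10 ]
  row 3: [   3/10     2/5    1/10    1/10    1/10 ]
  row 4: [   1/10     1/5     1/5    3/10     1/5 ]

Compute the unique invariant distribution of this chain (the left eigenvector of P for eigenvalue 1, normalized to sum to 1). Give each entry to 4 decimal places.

π = [0.2577, 0.2053, 0.1482, 0.2034, 0.1854]

Balance equations π_j = Σ_i π_i·P[i][j]:
  π_0 = 1/5·π_0 + 2/5·π_1 + 3/10·π_2 + 3/10·π_3 + 1/10·π_4
  π_1 = 1/5·π_0 + 1/10·π_1 + 1/10·π_2 + 2/5·π_3 + 1/5·π_4
  π_2 = 1/10·π_0 + 1/10·π_1 + 3/10·π_2 + 1/10·π_3 + 1/5·π_4
  π_3 = 3/10·π_0 + 1/10·π_1 + 1/5·π_2 + 1/10·π_3 + 3/10·π_4
  normalize: π_0 + π_1 + π_2 + π_3 + π_4 = 1
Solving the linear system gives exactly π = [2840/11021, 2263/11021, 1633/11021, 2242/11021, 2043/11021].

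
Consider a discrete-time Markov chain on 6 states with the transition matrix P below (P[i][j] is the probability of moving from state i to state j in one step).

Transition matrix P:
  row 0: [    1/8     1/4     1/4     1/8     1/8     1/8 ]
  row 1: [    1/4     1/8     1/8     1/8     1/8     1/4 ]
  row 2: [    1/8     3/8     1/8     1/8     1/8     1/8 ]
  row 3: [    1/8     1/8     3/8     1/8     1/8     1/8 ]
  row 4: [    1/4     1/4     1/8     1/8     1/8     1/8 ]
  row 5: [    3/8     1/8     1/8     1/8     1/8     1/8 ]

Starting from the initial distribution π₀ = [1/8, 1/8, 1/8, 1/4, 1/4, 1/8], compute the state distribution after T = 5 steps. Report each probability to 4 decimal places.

t=0: π = [0.1250, 0.1250, 0.1250, 0.2500, 0.2500, 0.1250]
t=1: π = [0.2031, 0.2031, 0.2031, 0.1250, 0.1250, 0.1406]
t=2: π = [0.2012, 0.2168, 0.1816, 0.1250, 0.1250, 0.1504]
t=3: π = [0.2053, 0.2112, 0.1814, 0.1250, 0.1250, 0.1521]
t=4: π = [0.2050, 0.2116, 0.1819, 0.1250, 0.1250, 0.1514]
t=5: π = [0.2049, 0.2117, 0.1819, 0.1250, 0.1250, 0.1515]

π = [0.2049, 0.2117, 0.1819, 0.1250, 0.1250, 0.1515]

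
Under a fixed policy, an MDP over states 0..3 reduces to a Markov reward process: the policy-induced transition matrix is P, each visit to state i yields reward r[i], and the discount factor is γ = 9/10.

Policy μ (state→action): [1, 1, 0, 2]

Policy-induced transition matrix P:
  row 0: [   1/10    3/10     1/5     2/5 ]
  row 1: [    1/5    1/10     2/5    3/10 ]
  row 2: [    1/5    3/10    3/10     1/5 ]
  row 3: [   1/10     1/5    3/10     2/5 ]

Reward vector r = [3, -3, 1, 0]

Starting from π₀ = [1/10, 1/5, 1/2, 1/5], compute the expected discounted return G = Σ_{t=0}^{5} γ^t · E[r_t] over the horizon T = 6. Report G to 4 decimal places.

t=0: π = [0.1000, 0.2000, 0.5000, 0.2000], E[r] = 0.2000, γ^t·E[r] = 0.200000, running G = 0.200000
t=1: π = [0.1700, 0.2400, 0.3100, 0.2800], E[r] = 0.1000, γ^t·E[r] = 0.090000, running G = 0.290000
t=2: π = [0.1550, 0.2240, 0.3070, 0.3140], E[r] = 0.1000, γ^t·E[r] = 0.081000, running G = 0.371000
t=3: π = [0.1531, 0.2238, 0.3069, 0.3162], E[r] = 0.0948, γ^t·E[r] = 0.069109, running G = 0.440109
t=4: π = [0.1531, 0.2236, 0.3071, 0.3162], E[r] = 0.0954, γ^t·E[r] = 0.062605, running G = 0.502714
t=5: π = [0.1531, 0.2237, 0.3071, 0.3162], E[r] = 0.0953, γ^t·E[r] = 0.056277, running G = 0.558992

G = 0.5590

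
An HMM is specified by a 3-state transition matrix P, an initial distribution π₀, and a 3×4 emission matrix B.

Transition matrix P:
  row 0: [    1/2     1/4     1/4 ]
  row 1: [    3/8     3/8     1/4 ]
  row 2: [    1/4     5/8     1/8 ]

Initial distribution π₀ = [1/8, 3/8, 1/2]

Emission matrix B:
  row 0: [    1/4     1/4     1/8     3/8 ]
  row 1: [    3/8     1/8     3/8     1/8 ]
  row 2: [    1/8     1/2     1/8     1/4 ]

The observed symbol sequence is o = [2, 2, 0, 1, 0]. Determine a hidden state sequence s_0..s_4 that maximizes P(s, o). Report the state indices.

path = [1, 1, 1, 2, 1]

t=0: δ = [1.562e-02, 1.406e-01, 6.250e-02]  (obs o_0=2)
t=1: δ = [6.592e-03, 1.978e-02, 4.395e-03]  ψ = [1, 1, 1]  (obs o_1=2)
t=2: δ = [1.854e-03, 2.781e-03, 6.180e-04]  ψ = [1, 1, 1]  (obs o_2=0)
t=3: δ = [2.607e-04, 1.304e-04, 3.476e-04]  ψ = [1, 1, 1]  (obs o_3=1)
t=4: δ = [3.259e-05, 8.147e-05, 8.147e-06]  ψ = [0, 2, 0]  (obs o_4=0)
backtrack: best end state = 1; path = [1, 1, 1, 2, 1]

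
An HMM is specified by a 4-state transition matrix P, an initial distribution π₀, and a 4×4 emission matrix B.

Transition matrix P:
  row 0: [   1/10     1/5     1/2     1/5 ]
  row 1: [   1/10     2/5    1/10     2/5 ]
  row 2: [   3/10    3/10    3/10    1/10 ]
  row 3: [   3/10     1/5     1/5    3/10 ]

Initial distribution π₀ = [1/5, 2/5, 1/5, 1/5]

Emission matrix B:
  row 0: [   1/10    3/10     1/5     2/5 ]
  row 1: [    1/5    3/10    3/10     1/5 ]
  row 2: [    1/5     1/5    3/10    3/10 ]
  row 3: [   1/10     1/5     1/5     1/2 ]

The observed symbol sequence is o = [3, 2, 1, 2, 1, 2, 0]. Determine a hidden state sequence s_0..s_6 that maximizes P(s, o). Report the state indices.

t=0: δ = [8.000e-02, 8.000e-02, 6.000e-02, 1.000e-01]  (obs o_0=3)
t=1: δ = [6.000e-03, 9.600e-03, 1.200e-02, 6.400e-03]  ψ = [3, 1, 0, 1]  (obs o_1=2)
t=2: δ = [1.080e-03, 1.152e-03, 7.200e-04, 7.680e-04]  ψ = [2, 1, 2, 1]  (obs o_2=1)
t=3: δ = [4.608e-05, 1.382e-04, 1.620e-04, 9.216e-05]  ψ = [3, 1, 0, 1]  (obs o_3=2)
t=4: δ = [1.458e-05, 1.659e-05, 9.720e-06, 1.106e-05]  ψ = [2, 1, 2, 1]  (obs o_4=1)
t=5: δ = [6.636e-07, 1.991e-06, 2.187e-06, 1.327e-06]  ψ = [3, 1, 0, 1]  (obs o_5=2)
t=6: δ = [6.561e-08, 1.593e-07, 1.312e-07, 7.963e-08]  ψ = [2, 1, 2, 1]  (obs o_6=0)
backtrack: best end state = 1; path = [1, 1, 1, 1, 1, 1, 1]

path = [1, 1, 1, 1, 1, 1, 1]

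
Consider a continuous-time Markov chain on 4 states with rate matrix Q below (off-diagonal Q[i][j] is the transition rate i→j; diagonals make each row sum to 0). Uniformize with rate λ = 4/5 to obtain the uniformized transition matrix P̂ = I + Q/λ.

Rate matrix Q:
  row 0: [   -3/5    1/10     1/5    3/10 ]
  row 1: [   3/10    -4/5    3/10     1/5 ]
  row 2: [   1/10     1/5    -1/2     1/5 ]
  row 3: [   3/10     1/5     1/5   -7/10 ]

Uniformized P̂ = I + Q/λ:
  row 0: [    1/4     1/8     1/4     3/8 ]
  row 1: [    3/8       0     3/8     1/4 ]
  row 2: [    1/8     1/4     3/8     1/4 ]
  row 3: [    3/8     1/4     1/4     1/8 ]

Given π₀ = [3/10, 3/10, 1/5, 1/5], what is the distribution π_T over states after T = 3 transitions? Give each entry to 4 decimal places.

π = [0.2658, 0.1725, 0.3107, 0.2510]

t=0: π = [0.3000, 0.3000, 0.2000, 0.2000]
t=1: π = [0.2875, 0.1375, 0.3125, 0.2625]
t=2: π = [0.2609, 0.1797, 0.3063, 0.2531]
t=3: π = [0.2658, 0.1725, 0.3107, 0.2510]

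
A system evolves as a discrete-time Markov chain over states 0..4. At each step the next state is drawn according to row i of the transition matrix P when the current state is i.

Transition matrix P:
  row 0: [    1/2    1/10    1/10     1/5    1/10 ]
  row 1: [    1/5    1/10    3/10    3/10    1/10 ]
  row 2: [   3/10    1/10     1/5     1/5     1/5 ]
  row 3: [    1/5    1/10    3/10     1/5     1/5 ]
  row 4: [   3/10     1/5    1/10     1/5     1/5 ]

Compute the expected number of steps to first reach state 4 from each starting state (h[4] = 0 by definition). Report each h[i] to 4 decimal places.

First-step conditioning: h[4] = 0; for i ≠ 4, h[i] = 1 + Σ_k P[i][k]·h[k].
  h[0] = 1 + 1/2·h[0] + 1/10·h[1] + 1/10·h[2] + 1/5·h[3]
  h[1] = 1 + 1/5·h[0] + 1/10·h[1] + 3/10·h[2] + 3/10·h[3]
  h[2] = 1 + 3/10·h[0] + 1/10·h[1] + 1/5·h[2] + 1/5·h[3]
  h[3] = 1 + 1/5·h[0] + 1/10·h[1] + 3/10·h[2] + 1/5·h[3]
Solving the 4×4 linear system over states ≠ 4 gives exactly h = [1000/139, 8690/1251, 8000/1251, 7900/1251, 0] (h[4] = 0 is the target).

h = [7.1942, 6.9464, 6.3949, 6.3149, 0.0000]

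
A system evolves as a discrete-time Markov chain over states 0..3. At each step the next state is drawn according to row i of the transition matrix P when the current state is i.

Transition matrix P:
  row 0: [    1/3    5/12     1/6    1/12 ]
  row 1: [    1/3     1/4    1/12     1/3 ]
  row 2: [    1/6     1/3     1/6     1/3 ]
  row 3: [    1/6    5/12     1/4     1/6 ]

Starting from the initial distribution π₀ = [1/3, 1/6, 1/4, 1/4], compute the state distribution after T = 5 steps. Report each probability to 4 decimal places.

π = [0.2692, 0.3460, 0.1569, 0.2279]

t=0: π = [0.3333, 0.1667, 0.2500, 0.2500]
t=1: π = [0.2500, 0.3681, 0.1736, 0.2083]
t=2: π = [0.2697, 0.3409, 0.1534, 0.2361]
t=3: π = [0.2684, 0.3471, 0.1579, 0.2266]
t=4: π = [0.2692, 0.3457, 0.1566, 0.2285]
t=5: π = [0.2692, 0.3460, 0.1569, 0.2279]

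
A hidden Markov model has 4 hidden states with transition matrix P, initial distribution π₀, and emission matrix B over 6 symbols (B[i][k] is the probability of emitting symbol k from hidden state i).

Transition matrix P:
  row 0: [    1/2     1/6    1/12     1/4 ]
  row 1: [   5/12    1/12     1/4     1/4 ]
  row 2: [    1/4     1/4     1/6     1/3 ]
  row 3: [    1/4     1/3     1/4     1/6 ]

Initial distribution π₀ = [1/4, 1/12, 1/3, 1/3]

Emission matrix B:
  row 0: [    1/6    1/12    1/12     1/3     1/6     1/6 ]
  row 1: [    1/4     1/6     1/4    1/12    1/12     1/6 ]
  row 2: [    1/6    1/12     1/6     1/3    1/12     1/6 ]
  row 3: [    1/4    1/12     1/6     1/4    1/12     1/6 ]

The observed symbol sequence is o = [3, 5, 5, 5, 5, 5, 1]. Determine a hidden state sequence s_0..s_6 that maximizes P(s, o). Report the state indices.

t=0: δ = [8.333e-02, 6.944e-03, 1.111e-01, 8.333e-02]  (obs o_0=3)
t=1: δ = [6.944e-03, 4.630e-03, 3.472e-03, 6.173e-03]  ψ = [0, 2, 3, 2]  (obs o_1=5)
t=2: δ = [5.787e-04, 3.429e-04, 2.572e-04, 2.894e-04]  ψ = [0, 3, 3, 0]  (obs o_2=5)
t=3: δ = [4.823e-05, 1.608e-05, 1.429e-05, 2.411e-05]  ψ = [0, 0, 1, 0]  (obs o_3=5)
t=4: δ = [4.019e-06, 1.340e-06, 1.005e-06, 2.009e-06]  ψ = [0, 0, 3, 0]  (obs o_4=5)
t=5: δ = [3.349e-07, 1.116e-07, 8.372e-08, 1.674e-07]  ψ = [0, 0, 3, 0]  (obs o_5=5)
t=6: δ = [1.395e-08, 9.303e-09, 3.489e-09, 6.977e-09]  ψ = [0, 0, 3, 0]  (obs o_6=1)
backtrack: best end state = 0; path = [0, 0, 0, 0, 0, 0, 0]

path = [0, 0, 0, 0, 0, 0, 0]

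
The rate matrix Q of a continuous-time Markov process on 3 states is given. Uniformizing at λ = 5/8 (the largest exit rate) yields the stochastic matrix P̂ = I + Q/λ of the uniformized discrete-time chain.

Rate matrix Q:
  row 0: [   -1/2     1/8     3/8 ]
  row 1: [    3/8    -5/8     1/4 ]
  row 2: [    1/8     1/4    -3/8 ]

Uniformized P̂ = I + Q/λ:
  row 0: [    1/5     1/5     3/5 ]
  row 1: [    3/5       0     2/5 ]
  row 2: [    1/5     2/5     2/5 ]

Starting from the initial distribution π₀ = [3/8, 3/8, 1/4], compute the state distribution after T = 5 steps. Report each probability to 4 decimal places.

t=0: π = [0.3750, 0.3750, 0.2500]
t=1: π = [0.3500, 0.1750, 0.4750]
t=2: π = [0.2700, 0.2600, 0.4700]
t=3: π = [0.3040, 0.2420, 0.4540]
t=4: π = [0.2968, 0.2424, 0.4608]
t=5: π = [0.2970, 0.2437, 0.4594]

π = [0.2970, 0.2437, 0.4594]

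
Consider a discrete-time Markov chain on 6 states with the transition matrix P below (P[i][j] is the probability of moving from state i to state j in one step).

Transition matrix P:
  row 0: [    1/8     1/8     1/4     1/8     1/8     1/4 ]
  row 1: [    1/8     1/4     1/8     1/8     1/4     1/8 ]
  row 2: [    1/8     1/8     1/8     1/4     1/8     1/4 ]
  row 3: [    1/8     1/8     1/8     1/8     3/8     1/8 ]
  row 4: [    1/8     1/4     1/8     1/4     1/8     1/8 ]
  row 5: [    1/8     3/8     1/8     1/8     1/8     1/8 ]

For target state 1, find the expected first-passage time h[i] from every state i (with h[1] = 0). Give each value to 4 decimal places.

First-step conditioning: h[1] = 0; for i ≠ 1, h[i] = 1 + Σ_k P[i][k]·h[k].
  h[0] = 1 + 1/8·h[0] + 1/4·h[2] + 1/8·h[3] + 1/8·h[4] + 1/4·h[5]
  h[2] = 1 + 1/8·h[0] + 1/8·h[2] + 1/4·h[3] + 1/8·h[4] + 1/4·h[5]
  h[3] = 1 + 1/8·h[0] + 1/8·h[2] + 1/8·h[3] + 3/8·h[4] + 1/8·h[5]
  h[4] = 1 + 1/8·h[0] + 1/8·h[2] + 1/4·h[3] + 1/8·h[4] + 1/8·h[5]
  h[5] = 1 + 1/8·h[0] + 1/8·h[2] + 1/8·h[3] + 1/8·h[4] + 1/8·h[5]
Solving the 5×5 linear system over states ≠ 1 gives exactly h = [20408/3921, 0, 20416/3921, 20480/3921, 6144/1307, 15872/3921] (h[1] = 0 is the target).

h = [5.2048, 0.0000, 5.2068, 5.2232, 4.7008, 4.0479]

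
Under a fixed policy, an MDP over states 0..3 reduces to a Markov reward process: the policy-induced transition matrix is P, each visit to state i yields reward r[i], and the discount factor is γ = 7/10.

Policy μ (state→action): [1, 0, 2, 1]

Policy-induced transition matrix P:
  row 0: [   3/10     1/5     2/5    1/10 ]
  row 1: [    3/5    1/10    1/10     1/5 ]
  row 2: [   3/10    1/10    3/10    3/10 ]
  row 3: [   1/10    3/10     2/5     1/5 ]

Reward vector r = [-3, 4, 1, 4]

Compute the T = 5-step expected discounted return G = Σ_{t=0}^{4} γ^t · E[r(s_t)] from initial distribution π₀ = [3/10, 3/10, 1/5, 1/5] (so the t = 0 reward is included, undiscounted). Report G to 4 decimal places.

t=0: π = [0.3000, 0.3000, 0.2000, 0.2000], E[r] = 1.3000, γ^t·E[r] = 1.300000, running G = 1.300000
t=1: π = [0.3500, 0.1700, 0.2900, 0.1900], E[r] = 0.6800, γ^t·E[r] = 0.476000, running G = 1.776000
t=2: π = [0.3130, 0.1730, 0.3200, 0.1940], E[r] = 0.8490, γ^t·E[r] = 0.416010, running G = 2.192010
t=3: π = [0.3131, 0.1701, 0.3161, 0.2007], E[r] = 0.8600, γ^t·E[r] = 0.294980, running G = 2.486990
t=4: π = [0.3109, 0.1715, 0.3174, 0.2003], E[r] = 0.8717, γ^t·E[r] = 0.209293, running G = 2.696283

G = 2.6963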